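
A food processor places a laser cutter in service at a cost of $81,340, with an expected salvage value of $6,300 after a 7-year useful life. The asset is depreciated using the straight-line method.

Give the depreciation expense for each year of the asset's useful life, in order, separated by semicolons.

Depreciable base = $81,340 − $6,300 = $75,040.
Annual expense = $75,040 / 7 = $10,720.
End of year 1: book value $70,620.
End of year 2: book value $59,900.
End of year 3: book value $49,180.
End of year 4: book value $38,460.
End of year 5: book value $27,740.
End of year 6: book value $17,020.
End of year 7: book value $6,300.

$10,720; $10,720; $10,720; $10,720; $10,720; $10,720; $10,720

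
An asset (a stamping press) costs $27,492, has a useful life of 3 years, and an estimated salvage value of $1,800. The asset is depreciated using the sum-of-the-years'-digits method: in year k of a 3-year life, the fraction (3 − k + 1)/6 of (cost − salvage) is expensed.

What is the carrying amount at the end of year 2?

Depreciable base = $27,492 − $1,800 = $25,692.
Sum of the years' digits = 3+2+1 = 6.
Year 1: $25,692 × 3/6 = $12,846. Book value $14,646.
Year 2: $25,692 × 2/6 = $8,564. Book value $6,082.

$6,082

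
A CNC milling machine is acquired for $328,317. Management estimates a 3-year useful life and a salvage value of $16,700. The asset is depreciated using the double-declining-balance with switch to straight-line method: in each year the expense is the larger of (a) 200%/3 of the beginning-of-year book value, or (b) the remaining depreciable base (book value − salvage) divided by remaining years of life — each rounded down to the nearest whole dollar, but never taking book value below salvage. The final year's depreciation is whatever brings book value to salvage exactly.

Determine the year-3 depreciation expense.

$19,780

Depreciable base = $328,317 − $16,700 = $311,617.
Year 1: DB = ⌊$328,317 × 200%/3⌋ = $218,878; SL = ⌊$311,617/3⌋ = $103,872 → take DB $218,878. Book value $109,439.
Year 2: DB = ⌊$109,439 × 200%/3⌋ = $72,959; SL = ⌊$92,739/2⌋ = $46,369 → take DB $72,959. Book value $36,480.
Year 3 (final): $36,480 − $16,700 = $19,780. Book value $16,700.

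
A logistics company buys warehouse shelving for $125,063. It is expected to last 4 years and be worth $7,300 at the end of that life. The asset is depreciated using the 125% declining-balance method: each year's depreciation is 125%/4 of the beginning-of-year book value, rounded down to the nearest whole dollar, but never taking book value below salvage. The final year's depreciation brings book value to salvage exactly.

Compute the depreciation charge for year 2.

Depreciable base = $125,063 − $7,300 = $117,763.
Year 1: ⌊$125,063 × 125%/4⌋ = $39,082. Book value $85,981.
Year 2: ⌊$85,981 × 125%/4⌋ = $26,869. Book value $59,112.

$26,869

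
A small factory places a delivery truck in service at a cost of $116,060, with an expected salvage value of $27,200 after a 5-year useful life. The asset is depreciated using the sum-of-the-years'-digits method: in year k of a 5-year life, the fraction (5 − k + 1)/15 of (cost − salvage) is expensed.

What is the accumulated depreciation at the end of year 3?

$71,088

Depreciable base = $116,060 − $27,200 = $88,860.
Sum of the years' digits = 5+4+3+2+1 = 15.
Year 1: $88,860 × 5/15 = $29,620. Book value $86,440.
Year 2: $88,860 × 4/15 = $23,696. Book value $62,744.
Year 3: $88,860 × 3/15 = $17,772. Book value $44,972.
Accumulated through year 3 = $116,060 − $44,972 = $71,088.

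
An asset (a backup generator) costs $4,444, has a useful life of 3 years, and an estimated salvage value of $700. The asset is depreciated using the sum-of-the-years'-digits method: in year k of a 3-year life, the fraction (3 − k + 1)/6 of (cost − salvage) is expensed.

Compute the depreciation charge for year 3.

Depreciable base = $4,444 − $700 = $3,744.
Sum of the years' digits = 3+2+1 = 6.
Year 1: $3,744 × 3/6 = $1,872. Book value $2,572.
Year 2: $3,744 × 2/6 = $1,248. Book value $1,324.
Year 3: $3,744 × 1/6 = $624. Book value $700.

$624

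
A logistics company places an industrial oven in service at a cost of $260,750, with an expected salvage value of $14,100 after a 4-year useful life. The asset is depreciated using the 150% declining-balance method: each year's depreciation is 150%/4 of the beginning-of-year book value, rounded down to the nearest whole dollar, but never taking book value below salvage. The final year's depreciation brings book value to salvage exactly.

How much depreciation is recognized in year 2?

Depreciable base = $260,750 − $14,100 = $246,650.
Year 1: ⌊$260,750 × 150%/4⌋ = $97,781. Book value $162,969.
Year 2: ⌊$162,969 × 150%/4⌋ = $61,113. Book value $101,856.

$61,113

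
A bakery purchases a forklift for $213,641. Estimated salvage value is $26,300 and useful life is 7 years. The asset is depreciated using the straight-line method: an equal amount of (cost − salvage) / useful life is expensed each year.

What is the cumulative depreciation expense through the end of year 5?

Depreciable base = $213,641 − $26,300 = $187,341.
Annual expense = $187,341 / 7 = $26,763.
End of year 1: book value $186,878.
End of year 2: book value $160,115.
End of year 3: book value $133,352.
End of year 4: book value $106,589.
End of year 5: book value $79,826.
Accumulated through year 5 = $213,641 − $79,826 = $133,815.

$133,815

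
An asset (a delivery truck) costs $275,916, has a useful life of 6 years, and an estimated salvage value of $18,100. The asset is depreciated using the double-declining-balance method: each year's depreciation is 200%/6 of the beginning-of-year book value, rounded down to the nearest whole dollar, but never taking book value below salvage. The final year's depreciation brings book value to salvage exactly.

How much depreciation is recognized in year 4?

Depreciable base = $275,916 − $18,100 = $257,816.
Year 1: ⌊$275,916 × 200%/6⌋ = $91,972. Book value $183,944.
Year 2: ⌊$183,944 × 200%/6⌋ = $61,314. Book value $122,630.
Year 3: ⌊$122,630 × 200%/6⌋ = $40,876. Book value $81,754.
Year 4: ⌊$81,754 × 200%/6⌋ = $27,251. Book value $54,503.

$27,251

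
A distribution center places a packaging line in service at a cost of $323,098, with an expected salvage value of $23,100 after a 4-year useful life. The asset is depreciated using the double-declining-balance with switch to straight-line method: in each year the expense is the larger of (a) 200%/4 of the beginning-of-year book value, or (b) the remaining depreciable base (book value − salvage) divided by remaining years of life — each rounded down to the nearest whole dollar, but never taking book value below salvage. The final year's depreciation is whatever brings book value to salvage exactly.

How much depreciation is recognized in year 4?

$17,288

Depreciable base = $323,098 − $23,100 = $299,998.
Year 1: DB = ⌊$323,098 × 200%/4⌋ = $161,549; SL = ⌊$299,998/4⌋ = $74,999 → take DB $161,549. Book value $161,549.
Year 2: DB = ⌊$161,549 × 200%/4⌋ = $80,774; SL = ⌊$138,449/3⌋ = $46,149 → take DB $80,774. Book value $80,775.
Year 3: DB = ⌊$80,775 × 200%/4⌋ = $40,387; SL = ⌊$57,675/2⌋ = $28,837 → take DB $40,387. Book value $40,388.
Year 4 (final): $40,388 − $23,100 = $17,288. Book value $23,100.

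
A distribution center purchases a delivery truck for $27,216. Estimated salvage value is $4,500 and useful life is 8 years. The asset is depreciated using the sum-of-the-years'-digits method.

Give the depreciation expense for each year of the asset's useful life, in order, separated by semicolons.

Depreciable base = $27,216 − $4,500 = $22,716.
Sum of the years' digits = 8+7+6+5+4+3+2+1 = 36.
Year 1: $22,716 × 8/36 = $5,048. Book value $22,168.
Year 2: $22,716 × 7/36 = $4,417. Book value $17,751.
Year 3: $22,716 × 6/36 = $3,786. Book value $13,965.
Year 4: $22,716 × 5/36 = $3,155. Book value $10,810.
Year 5: $22,716 × 4/36 = $2,524. Book value $8,286.
Year 6: $22,716 × 3/36 = $1,893. Book value $6,393.
Year 7: $22,716 × 2/36 = $1,262. Book value $5,131.
Year 8: $22,716 × 1/36 = $631. Book value $4,500.

$5,048; $4,417; $3,786; $3,155; $2,524; $1,893; $1,262; $631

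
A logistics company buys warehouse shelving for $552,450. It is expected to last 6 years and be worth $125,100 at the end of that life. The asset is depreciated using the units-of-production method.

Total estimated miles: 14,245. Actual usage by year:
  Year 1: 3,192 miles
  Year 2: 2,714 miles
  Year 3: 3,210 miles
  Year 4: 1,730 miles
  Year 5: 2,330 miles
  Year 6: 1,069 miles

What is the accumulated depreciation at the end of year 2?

Depreciable base = $552,450 − $125,100 = $427,350.
Rate = $427,350 / 14,245 miles = $30 per mile.
Year 1: 3,192 × $30 = $95,760. Book value $456,690.
Year 2: 2,714 × $30 = $81,420. Book value $375,270.
Accumulated through year 2 = $552,450 − $375,270 = $177,180.

$177,180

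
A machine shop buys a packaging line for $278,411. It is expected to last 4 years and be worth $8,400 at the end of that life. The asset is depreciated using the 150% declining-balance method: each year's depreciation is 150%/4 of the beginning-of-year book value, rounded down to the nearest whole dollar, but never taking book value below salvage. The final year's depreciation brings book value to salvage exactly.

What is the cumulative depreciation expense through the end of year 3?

Depreciable base = $278,411 − $8,400 = $270,011.
Year 1: ⌊$278,411 × 150%/4⌋ = $104,404. Book value $174,007.
Year 2: ⌊$174,007 × 150%/4⌋ = $65,252. Book value $108,755.
Year 3: ⌊$108,755 × 150%/4⌋ = $40,783. Book value $67,972.
Accumulated through year 3 = $278,411 − $67,972 = $210,439.

$210,439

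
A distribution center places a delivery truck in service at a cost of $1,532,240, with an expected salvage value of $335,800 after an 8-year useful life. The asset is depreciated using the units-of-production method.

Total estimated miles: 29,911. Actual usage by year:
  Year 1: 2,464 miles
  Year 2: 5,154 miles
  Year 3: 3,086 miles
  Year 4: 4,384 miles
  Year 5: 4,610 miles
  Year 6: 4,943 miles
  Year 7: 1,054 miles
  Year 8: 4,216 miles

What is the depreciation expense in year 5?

$184,400

Depreciable base = $1,532,240 − $335,800 = $1,196,440.
Rate = $1,196,440 / 29,911 miles = $40 per mile.
Year 1: 2,464 × $40 = $98,560. Book value $1,433,680.
Year 2: 5,154 × $40 = $206,160. Book value $1,227,520.
Year 3: 3,086 × $40 = $123,440. Book value $1,104,080.
Year 4: 4,384 × $40 = $175,360. Book value $928,720.
Year 5: 4,610 × $40 = $184,400. Book value $744,320.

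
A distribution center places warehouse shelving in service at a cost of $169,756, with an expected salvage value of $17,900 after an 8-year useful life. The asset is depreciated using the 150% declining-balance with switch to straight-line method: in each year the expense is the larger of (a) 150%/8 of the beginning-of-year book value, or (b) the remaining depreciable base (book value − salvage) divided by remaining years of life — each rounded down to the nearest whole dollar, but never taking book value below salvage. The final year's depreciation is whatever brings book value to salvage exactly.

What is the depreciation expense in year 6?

Depreciable base = $169,756 − $17,900 = $151,856.
Year 1: DB = ⌊$169,756 × 150%/8⌋ = $31,829; SL = ⌊$151,856/8⌋ = $18,982 → take DB $31,829. Book value $137,927.
Year 2: DB = ⌊$137,927 × 150%/8⌋ = $25,861; SL = ⌊$120,027/7⌋ = $17,146 → take DB $25,861. Book value $112,066.
Year 3: DB = ⌊$112,066 × 150%/8⌋ = $21,012; SL = ⌊$94,166/6⌋ = $15,694 → take DB $21,012. Book value $91,054.
Year 4: DB = ⌊$91,054 × 150%/8⌋ = $17,072; SL = ⌊$73,154/5⌋ = $14,630 → take DB $17,072. Book value $73,982.
Year 5: DB = ⌊$73,982 × 150%/8⌋ = $13,871; SL = ⌊$56,082/4⌋ = $14,020 → take SL $14,020. Book value $59,962.
Year 6: DB = ⌊$59,962 × 150%/8⌋ = $11,242; SL = ⌊$42,062/3⌋ = $14,020 → take SL $14,020. Book value $45,942.

$14,020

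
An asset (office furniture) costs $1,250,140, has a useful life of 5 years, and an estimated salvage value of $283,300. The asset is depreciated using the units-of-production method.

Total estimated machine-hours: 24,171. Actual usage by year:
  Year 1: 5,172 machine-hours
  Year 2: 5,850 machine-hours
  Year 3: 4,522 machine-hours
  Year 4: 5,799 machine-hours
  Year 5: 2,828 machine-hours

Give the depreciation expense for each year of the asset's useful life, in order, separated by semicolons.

Depreciable base = $1,250,140 − $283,300 = $966,840.
Rate = $966,840 / 24,171 machine-hours = $40 per machine-hour.
Year 1: 5,172 × $40 = $206,880. Book value $1,043,260.
Year 2: 5,850 × $40 = $234,000. Book value $809,260.
Year 3: 4,522 × $40 = $180,880. Book value $628,380.
Year 4: 5,799 × $40 = $231,960. Book value $396,420.
Year 5: 2,828 × $40 = $113,120. Book value $283,300.

$206,880; $234,000; $180,880; $231,960; $113,120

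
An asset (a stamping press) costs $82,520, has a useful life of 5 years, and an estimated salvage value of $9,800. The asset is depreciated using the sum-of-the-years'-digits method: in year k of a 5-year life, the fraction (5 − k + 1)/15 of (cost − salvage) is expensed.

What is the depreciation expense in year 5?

$4,848

Depreciable base = $82,520 − $9,800 = $72,720.
Sum of the years' digits = 5+4+3+2+1 = 15.
Year 1: $72,720 × 5/15 = $24,240. Book value $58,280.
Year 2: $72,720 × 4/15 = $19,392. Book value $38,888.
Year 3: $72,720 × 3/15 = $14,544. Book value $24,344.
Year 4: $72,720 × 2/15 = $9,696. Book value $14,648.
Year 5: $72,720 × 1/15 = $4,848. Book value $9,800.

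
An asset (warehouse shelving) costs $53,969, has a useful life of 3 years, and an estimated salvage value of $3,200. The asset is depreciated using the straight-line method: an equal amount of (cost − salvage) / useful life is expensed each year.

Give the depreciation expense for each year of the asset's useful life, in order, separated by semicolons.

$16,923; $16,923; $16,923

Depreciable base = $53,969 − $3,200 = $50,769.
Annual expense = $50,769 / 3 = $16,923.
End of year 1: book value $37,046.
End of year 2: book value $20,123.
End of year 3: book value $3,200.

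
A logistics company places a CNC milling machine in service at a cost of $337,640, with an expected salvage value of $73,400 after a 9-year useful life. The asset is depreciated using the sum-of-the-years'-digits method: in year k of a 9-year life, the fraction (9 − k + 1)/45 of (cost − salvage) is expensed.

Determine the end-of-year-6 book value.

Depreciable base = $337,640 − $73,400 = $264,240.
Sum of the years' digits = 9+8+7+6+5+4+3+2+1 = 45.
Year 1: $264,240 × 9/45 = $52,848. Book value $284,792.
Year 2: $264,240 × 8/45 = $46,976. Book value $237,816.
Year 3: $264,240 × 7/45 = $41,104. Book value $196,712.
Year 4: $264,240 × 6/45 = $35,232. Book value $161,480.
Year 5: $264,240 × 5/45 = $29,360. Book value $132,120.
Year 6: $264,240 × 4/45 = $23,488. Book value $108,632.

$108,632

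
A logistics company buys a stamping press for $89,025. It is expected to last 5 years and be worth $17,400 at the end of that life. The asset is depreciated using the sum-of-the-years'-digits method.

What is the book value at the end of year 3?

$31,725

Depreciable base = $89,025 − $17,400 = $71,625.
Sum of the years' digits = 5+4+3+2+1 = 15.
Year 1: $71,625 × 5/15 = $23,875. Book value $65,150.
Year 2: $71,625 × 4/15 = $19,100. Book value $46,050.
Year 3: $71,625 × 3/15 = $14,325. Book value $31,725.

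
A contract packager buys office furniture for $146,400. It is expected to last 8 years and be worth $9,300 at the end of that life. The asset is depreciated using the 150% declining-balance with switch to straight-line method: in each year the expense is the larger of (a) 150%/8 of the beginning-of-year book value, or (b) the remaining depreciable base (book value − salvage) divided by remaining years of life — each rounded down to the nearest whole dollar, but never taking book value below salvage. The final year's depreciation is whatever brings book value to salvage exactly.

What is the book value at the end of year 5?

Depreciable base = $146,400 − $9,300 = $137,100.
Year 1: DB = ⌊$146,400 × 150%/8⌋ = $27,450; SL = ⌊$137,100/8⌋ = $17,137 → take DB $27,450. Book value $118,950.
Year 2: DB = ⌊$118,950 × 150%/8⌋ = $22,303; SL = ⌊$109,650/7⌋ = $15,664 → take DB $22,303. Book value $96,647.
Year 3: DB = ⌊$96,647 × 150%/8⌋ = $18,121; SL = ⌊$87,347/6⌋ = $14,557 → take DB $18,121. Book value $78,526.
Year 4: DB = ⌊$78,526 × 150%/8⌋ = $14,723; SL = ⌊$69,226/5⌋ = $13,845 → take DB $14,723. Book value $63,803.
Year 5: DB = ⌊$63,803 × 150%/8⌋ = $11,963; SL = ⌊$54,503/4⌋ = $13,625 → take SL $13,625. Book value $50,178.

$50,178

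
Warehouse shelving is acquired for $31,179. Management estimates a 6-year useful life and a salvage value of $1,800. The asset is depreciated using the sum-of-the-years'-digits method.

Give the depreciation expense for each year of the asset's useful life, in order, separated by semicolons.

$8,394; $6,995; $5,596; $4,197; $2,798; $1,399

Depreciable base = $31,179 − $1,800 = $29,379.
Sum of the years' digits = 6+5+4+3+2+1 = 21.
Year 1: $29,379 × 6/21 = $8,394. Book value $22,785.
Year 2: $29,379 × 5/21 = $6,995. Book value $15,790.
Year 3: $29,379 × 4/21 = $5,596. Book value $10,194.
Year 4: $29,379 × 3/21 = $4,197. Book value $5,997.
Year 5: $29,379 × 2/21 = $2,798. Book value $3,199.
Year 6: $29,379 × 1/21 = $1,399. Book value $1,800.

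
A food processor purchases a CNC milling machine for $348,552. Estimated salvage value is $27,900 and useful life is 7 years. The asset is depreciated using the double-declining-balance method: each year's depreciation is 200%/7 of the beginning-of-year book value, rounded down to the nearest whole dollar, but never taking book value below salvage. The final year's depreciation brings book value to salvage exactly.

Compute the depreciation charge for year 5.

Depreciable base = $348,552 − $27,900 = $320,652.
Year 1: ⌊$348,552 × 200%/7⌋ = $99,586. Book value $248,966.
Year 2: ⌊$248,966 × 200%/7⌋ = $71,133. Book value $177,833.
Year 3: ⌊$177,833 × 200%/7⌋ = $50,809. Book value $127,024.
Year 4: ⌊$127,024 × 200%/7⌋ = $36,292. Book value $90,732.
Year 5: ⌊$90,732 × 200%/7⌋ = $25,923. Book value $64,809.

$25,923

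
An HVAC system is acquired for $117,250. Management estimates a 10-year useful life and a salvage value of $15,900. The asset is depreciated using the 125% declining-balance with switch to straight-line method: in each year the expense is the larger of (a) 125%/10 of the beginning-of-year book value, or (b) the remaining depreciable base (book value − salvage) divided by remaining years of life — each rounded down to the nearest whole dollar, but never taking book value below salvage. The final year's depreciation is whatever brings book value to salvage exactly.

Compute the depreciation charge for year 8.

Depreciable base = $117,250 − $15,900 = $101,350.
Year 1: DB = ⌊$117,250 × 125%/10⌋ = $14,656; SL = ⌊$101,350/10⌋ = $10,135 → take DB $14,656. Book value $102,594.
Year 2: DB = ⌊$102,594 × 125%/10⌋ = $12,824; SL = ⌊$86,694/9⌋ = $9,632 → take DB $12,824. Book value $89,770.
Year 3: DB = ⌊$89,770 × 125%/10⌋ = $11,221; SL = ⌊$73,870/8⌋ = $9,233 → take DB $11,221. Book value $78,549.
Year 4: DB = ⌊$78,549 × 125%/10⌋ = $9,818; SL = ⌊$62,649/7⌋ = $8,949 → take DB $9,818. Book value $68,731.
Year 5: DB = ⌊$68,731 × 125%/10⌋ = $8,591; SL = ⌊$52,831/6⌋ = $8,805 → take SL $8,805. Book value $59,926.
Year 6: DB = ⌊$59,926 × 125%/10⌋ = $7,490; SL = ⌊$44,026/5⌋ = $8,805 → take SL $8,805. Book value $51,121.
Year 7: DB = ⌊$51,121 × 125%/10⌋ = $6,390; SL = ⌊$35,221/4⌋ = $8,805 → take SL $8,805. Book value $42,316.
Year 8: DB = ⌊$42,316 × 125%/10⌋ = $5,289; SL = ⌊$26,416/3⌋ = $8,805 → take SL $8,805. Book value $33,511.

$8,805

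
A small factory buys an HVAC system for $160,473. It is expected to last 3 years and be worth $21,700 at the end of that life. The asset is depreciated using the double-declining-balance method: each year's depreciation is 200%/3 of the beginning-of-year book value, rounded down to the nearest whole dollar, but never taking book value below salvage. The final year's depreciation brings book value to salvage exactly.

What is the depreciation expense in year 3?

$0

Depreciable base = $160,473 − $21,700 = $138,773.
Year 1: ⌊$160,473 × 200%/3⌋ = $106,982. Book value $53,491.
Year 2: ⌊$53,491 × 200%/3⌋ = $35,660, capped at $31,791. Book value $21,700.
Year 3 (final): $21,700 − $21,700 = $0. Book value $21,700.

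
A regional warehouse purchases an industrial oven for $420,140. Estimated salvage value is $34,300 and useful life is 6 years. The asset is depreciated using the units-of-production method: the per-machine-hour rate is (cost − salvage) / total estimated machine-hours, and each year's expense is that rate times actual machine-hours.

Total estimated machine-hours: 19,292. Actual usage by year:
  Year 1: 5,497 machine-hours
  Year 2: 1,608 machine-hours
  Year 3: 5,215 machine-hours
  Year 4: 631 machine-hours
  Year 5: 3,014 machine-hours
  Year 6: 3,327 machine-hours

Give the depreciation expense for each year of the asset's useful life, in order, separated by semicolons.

Depreciable base = $420,140 − $34,300 = $385,840.
Rate = $385,840 / 19,292 machine-hours = $20 per machine-hour.
Year 1: 5,497 × $20 = $109,940. Book value $310,200.
Year 2: 1,608 × $20 = $32,160. Book value $278,040.
Year 3: 5,215 × $20 = $104,300. Book value $173,740.
Year 4: 631 × $20 = $12,620. Book value $161,120.
Year 5: 3,014 × $20 = $60,280. Book value $100,840.
Year 6: 3,327 × $20 = $66,540. Book value $34,300.

$109,940; $32,160; $104,300; $12,620; $60,280; $66,540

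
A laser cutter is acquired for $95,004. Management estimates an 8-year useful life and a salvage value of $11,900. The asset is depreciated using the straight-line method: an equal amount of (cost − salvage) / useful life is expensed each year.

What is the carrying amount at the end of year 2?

$74,228

Depreciable base = $95,004 − $11,900 = $83,104.
Annual expense = $83,104 / 8 = $10,388.
End of year 1: book value $84,616.
End of year 2: book value $74,228.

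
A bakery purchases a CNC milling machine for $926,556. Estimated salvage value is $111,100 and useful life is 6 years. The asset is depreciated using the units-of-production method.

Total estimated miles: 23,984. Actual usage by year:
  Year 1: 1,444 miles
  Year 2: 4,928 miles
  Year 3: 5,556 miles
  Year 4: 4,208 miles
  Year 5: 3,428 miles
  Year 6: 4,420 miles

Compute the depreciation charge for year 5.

Depreciable base = $926,556 − $111,100 = $815,456.
Rate = $815,456 / 23,984 miles = $34 per mile.
Year 1: 1,444 × $34 = $49,096. Book value $877,460.
Year 2: 4,928 × $34 = $167,552. Book value $709,908.
Year 3: 5,556 × $34 = $188,904. Book value $521,004.
Year 4: 4,208 × $34 = $143,072. Book value $377,932.
Year 5: 3,428 × $34 = $116,552. Book value $261,380.

$116,552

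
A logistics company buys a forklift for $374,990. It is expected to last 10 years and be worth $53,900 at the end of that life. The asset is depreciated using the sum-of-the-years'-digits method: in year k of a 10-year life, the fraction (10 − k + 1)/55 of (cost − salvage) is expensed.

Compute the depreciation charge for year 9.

Depreciable base = $374,990 − $53,900 = $321,090.
Sum of the years' digits = 10+9+8+7+6+5+4+3+2+1 = 55.
Year 1: $321,090 × 10/55 = $58,380. Book value $316,610.
Year 2: $321,090 × 9/55 = $52,542. Book value $264,068.
Year 3: $321,090 × 8/55 = $46,704. Book value $217,364.
Year 4: $321,090 × 7/55 = $40,866. Book value $176,498.
Year 5: $321,090 × 6/55 = $35,028. Book value $141,470.
Year 6: $321,090 × 5/55 = $29,190. Book value $112,280.
Year 7: $321,090 × 4/55 = $23,352. Book value $88,928.
Year 8: $321,090 × 3/55 = $17,514. Book value $71,414.
Year 9: $321,090 × 2/55 = $11,676. Book value $59,738.

$11,676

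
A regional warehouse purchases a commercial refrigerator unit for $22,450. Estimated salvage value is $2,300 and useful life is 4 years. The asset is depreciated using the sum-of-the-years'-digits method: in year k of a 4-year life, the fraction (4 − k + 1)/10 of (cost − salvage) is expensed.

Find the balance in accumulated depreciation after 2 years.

$14,105

Depreciable base = $22,450 − $2,300 = $20,150.
Sum of the years' digits = 4+3+2+1 = 10.
Year 1: $20,150 × 4/10 = $8,060. Book value $14,390.
Year 2: $20,150 × 3/10 = $6,045. Book value $8,345.
Accumulated through year 2 = $22,450 − $8,345 = $14,105.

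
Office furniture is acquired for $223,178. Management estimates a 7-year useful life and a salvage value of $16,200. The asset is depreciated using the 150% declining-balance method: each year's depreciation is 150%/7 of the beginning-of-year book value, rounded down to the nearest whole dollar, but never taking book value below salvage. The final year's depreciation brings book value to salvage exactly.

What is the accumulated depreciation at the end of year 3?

$114,923

Depreciable base = $223,178 − $16,200 = $206,978.
Year 1: ⌊$223,178 × 150%/7⌋ = $47,823. Book value $175,355.
Year 2: ⌊$175,355 × 150%/7⌋ = $37,576. Book value $137,779.
Year 3: ⌊$137,779 × 150%/7⌋ = $29,524. Book value $108,255.
Accumulated through year 3 = $223,178 − $108,255 = $114,923.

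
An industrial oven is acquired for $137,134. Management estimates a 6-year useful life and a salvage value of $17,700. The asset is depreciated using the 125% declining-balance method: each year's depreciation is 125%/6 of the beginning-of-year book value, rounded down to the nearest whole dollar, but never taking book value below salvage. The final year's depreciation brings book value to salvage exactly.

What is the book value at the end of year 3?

Depreciable base = $137,134 − $17,700 = $119,434.
Year 1: ⌊$137,134 × 125%/6⌋ = $28,569. Book value $108,565.
Year 2: ⌊$108,565 × 125%/6⌋ = $22,617. Book value $85,948.
Year 3: ⌊$85,948 × 125%/6⌋ = $17,905. Book value $68,043.

$68,043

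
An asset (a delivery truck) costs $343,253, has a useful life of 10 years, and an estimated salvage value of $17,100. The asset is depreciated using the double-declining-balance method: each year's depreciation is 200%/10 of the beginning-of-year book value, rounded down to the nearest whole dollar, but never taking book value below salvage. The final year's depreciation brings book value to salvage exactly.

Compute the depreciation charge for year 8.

Depreciable base = $343,253 − $17,100 = $326,153.
Year 1: ⌊$343,253 × 200%/10⌋ = $68,650. Book value $274,603.
Year 2: ⌊$274,603 × 200%/10⌋ = $54,920. Book value $219,683.
Year 3: ⌊$219,683 × 200%/10⌋ = $43,936. Book value $175,747.
Year 4: ⌊$175,747 × 200%/10⌋ = $35,149. Book value $140,598.
Year 5: ⌊$140,598 × 200%/10⌋ = $28,119. Book value $112,479.
Year 6: ⌊$112,479 × 200%/10⌋ = $22,495. Book value $89,984.
Year 7: ⌊$89,984 × 200%/10⌋ = $17,996. Book value $71,988.
Year 8: ⌊$71,988 × 200%/10⌋ = $14,397. Book value $57,591.

$14,397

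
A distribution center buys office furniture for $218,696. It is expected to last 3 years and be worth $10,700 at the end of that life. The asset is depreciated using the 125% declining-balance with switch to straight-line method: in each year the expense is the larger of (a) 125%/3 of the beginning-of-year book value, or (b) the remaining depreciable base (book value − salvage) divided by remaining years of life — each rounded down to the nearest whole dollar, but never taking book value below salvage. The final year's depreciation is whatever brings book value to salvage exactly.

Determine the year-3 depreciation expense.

$58,437

Depreciable base = $218,696 − $10,700 = $207,996.
Year 1: DB = ⌊$218,696 × 125%/3⌋ = $91,123; SL = ⌊$207,996/3⌋ = $69,332 → take DB $91,123. Book value $127,573.
Year 2: DB = ⌊$127,573 × 125%/3⌋ = $53,155; SL = ⌊$116,873/2⌋ = $58,436 → take SL $58,436. Book value $69,137.
Year 3 (final): $69,137 − $10,700 = $58,437. Book value $10,700.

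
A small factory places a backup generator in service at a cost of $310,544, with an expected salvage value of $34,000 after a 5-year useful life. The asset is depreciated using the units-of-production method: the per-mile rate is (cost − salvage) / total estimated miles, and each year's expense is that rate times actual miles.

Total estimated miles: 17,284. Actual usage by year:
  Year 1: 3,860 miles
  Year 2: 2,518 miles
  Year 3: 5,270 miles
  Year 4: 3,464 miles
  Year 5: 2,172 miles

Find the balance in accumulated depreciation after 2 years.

$102,048

Depreciable base = $310,544 − $34,000 = $276,544.
Rate = $276,544 / 17,284 miles = $16 per mile.
Year 1: 3,860 × $16 = $61,760. Book value $248,784.
Year 2: 2,518 × $16 = $40,288. Book value $208,496.
Accumulated through year 2 = $310,544 − $208,496 = $102,048.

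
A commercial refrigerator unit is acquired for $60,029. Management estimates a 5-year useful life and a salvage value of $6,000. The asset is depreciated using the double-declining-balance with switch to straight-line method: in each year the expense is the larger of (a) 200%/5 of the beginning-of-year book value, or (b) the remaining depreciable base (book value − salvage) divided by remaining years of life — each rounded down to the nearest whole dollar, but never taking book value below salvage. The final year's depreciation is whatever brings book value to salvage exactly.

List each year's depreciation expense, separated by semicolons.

Depreciable base = $60,029 − $6,000 = $54,029.
Year 1: DB = ⌊$60,029 × 200%/5⌋ = $24,011; SL = ⌊$54,029/5⌋ = $10,805 → take DB $24,011. Book value $36,018.
Year 2: DB = ⌊$36,018 × 200%/5⌋ = $14,407; SL = ⌊$30,018/4⌋ = $7,504 → take DB $14,407. Book value $21,611.
Year 3: DB = ⌊$21,611 × 200%/5⌋ = $8,644; SL = ⌊$15,611/3⌋ = $5,203 → take DB $8,644. Book value $12,967.
Year 4: DB = ⌊$12,967 × 200%/5⌋ = $5,186; SL = ⌊$6,967/2⌋ = $3,483 → take DB $5,186. Book value $7,781.
Year 5 (final): $7,781 − $6,000 = $1,781. Book value $6,000.

$24,011; $14,407; $8,644; $5,186; $1,781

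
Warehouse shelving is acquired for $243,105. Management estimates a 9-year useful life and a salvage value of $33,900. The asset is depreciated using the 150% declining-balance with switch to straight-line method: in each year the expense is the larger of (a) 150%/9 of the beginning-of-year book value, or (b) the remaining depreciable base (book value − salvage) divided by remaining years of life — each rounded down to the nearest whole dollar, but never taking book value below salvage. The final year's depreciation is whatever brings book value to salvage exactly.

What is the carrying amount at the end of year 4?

$117,240

Depreciable base = $243,105 − $33,900 = $209,205.
Year 1: DB = ⌊$243,105 × 150%/9⌋ = $40,517; SL = ⌊$209,205/9⌋ = $23,245 → take DB $40,517. Book value $202,588.
Year 2: DB = ⌊$202,588 × 150%/9⌋ = $33,764; SL = ⌊$168,688/8⌋ = $21,086 → take DB $33,764. Book value $168,824.
Year 3: DB = ⌊$168,824 × 150%/9⌋ = $28,137; SL = ⌊$134,924/7⌋ = $19,274 → take DB $28,137. Book value $140,687.
Year 4: DB = ⌊$140,687 × 150%/9⌋ = $23,447; SL = ⌊$106,787/6⌋ = $17,797 → take DB $23,447. Book value $117,240.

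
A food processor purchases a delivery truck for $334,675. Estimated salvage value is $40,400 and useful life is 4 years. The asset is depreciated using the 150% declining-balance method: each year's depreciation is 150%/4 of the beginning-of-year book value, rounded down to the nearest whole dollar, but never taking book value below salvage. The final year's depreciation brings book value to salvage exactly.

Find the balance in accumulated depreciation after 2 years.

$203,942

Depreciable base = $334,675 − $40,400 = $294,275.
Year 1: ⌊$334,675 × 150%/4⌋ = $125,503. Book value $209,172.
Year 2: ⌊$209,172 × 150%/4⌋ = $78,439. Book value $130,733.
Accumulated through year 2 = $334,675 − $130,733 = $203,942.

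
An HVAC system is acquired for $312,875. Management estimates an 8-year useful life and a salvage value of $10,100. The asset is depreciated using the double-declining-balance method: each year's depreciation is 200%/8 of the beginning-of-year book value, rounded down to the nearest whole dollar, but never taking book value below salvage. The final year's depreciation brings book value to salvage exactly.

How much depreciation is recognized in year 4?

$32,998

Depreciable base = $312,875 − $10,100 = $302,775.
Year 1: ⌊$312,875 × 200%/8⌋ = $78,218. Book value $234,657.
Year 2: ⌊$234,657 × 200%/8⌋ = $58,664. Book value $175,993.
Year 3: ⌊$175,993 × 200%/8⌋ = $43,998. Book value $131,995.
Year 4: ⌊$131,995 × 200%/8⌋ = $32,998. Book value $98,997.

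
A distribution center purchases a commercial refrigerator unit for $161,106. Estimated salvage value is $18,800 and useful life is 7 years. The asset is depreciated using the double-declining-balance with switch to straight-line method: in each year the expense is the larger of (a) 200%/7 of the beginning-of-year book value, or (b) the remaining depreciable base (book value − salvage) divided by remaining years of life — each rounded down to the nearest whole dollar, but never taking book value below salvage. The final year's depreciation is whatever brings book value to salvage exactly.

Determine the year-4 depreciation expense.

$16,775

Depreciable base = $161,106 − $18,800 = $142,306.
Year 1: DB = ⌊$161,106 × 200%/7⌋ = $46,030; SL = ⌊$142,306/7⌋ = $20,329 → take DB $46,030. Book value $115,076.
Year 2: DB = ⌊$115,076 × 200%/7⌋ = $32,878; SL = ⌊$96,276/6⌋ = $16,046 → take DB $32,878. Book value $82,198.
Year 3: DB = ⌊$82,198 × 200%/7⌋ = $23,485; SL = ⌊$63,398/5⌋ = $12,679 → take DB $23,485. Book value $58,713.
Year 4: DB = ⌊$58,713 × 200%/7⌋ = $16,775; SL = ⌊$39,913/4⌋ = $9,978 → take DB $16,775. Book value $41,938.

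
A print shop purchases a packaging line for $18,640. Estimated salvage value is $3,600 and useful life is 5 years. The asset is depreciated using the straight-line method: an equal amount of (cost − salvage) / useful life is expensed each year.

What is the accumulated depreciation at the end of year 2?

Depreciable base = $18,640 − $3,600 = $15,040.
Annual expense = $15,040 / 5 = $3,008.
End of year 1: book value $15,632.
End of year 2: book value $12,624.
Accumulated through year 2 = $18,640 − $12,624 = $6,016.

$6,016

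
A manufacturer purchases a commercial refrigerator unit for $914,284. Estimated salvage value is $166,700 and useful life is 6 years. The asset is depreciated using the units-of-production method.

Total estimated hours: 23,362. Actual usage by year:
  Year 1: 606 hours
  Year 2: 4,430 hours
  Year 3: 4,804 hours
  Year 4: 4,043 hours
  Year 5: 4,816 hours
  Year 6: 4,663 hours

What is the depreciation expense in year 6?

$149,216

Depreciable base = $914,284 − $166,700 = $747,584.
Rate = $747,584 / 23,362 hours = $32 per hour.
Year 1: 606 × $32 = $19,392. Book value $894,892.
Year 2: 4,430 × $32 = $141,760. Book value $753,132.
Year 3: 4,804 × $32 = $153,728. Book value $599,404.
Year 4: 4,043 × $32 = $129,376. Book value $470,028.
Year 5: 4,816 × $32 = $154,112. Book value $315,916.
Year 6: 4,663 × $32 = $149,216. Book value $166,700.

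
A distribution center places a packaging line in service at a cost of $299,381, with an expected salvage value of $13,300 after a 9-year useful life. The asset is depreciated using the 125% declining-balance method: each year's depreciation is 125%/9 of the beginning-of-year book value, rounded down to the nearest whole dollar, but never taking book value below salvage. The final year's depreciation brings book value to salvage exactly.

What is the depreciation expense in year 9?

Depreciable base = $299,381 − $13,300 = $286,081.
Year 1: ⌊$299,381 × 125%/9⌋ = $41,580. Book value $257,801.
Year 2: ⌊$257,801 × 125%/9⌋ = $35,805. Book value $221,996.
Year 3: ⌊$221,996 × 125%/9⌋ = $30,832. Book value $191,164.
Year 4: ⌊$191,164 × 125%/9⌋ = $26,550. Book value $164,614.
Year 5: ⌊$164,614 × 125%/9⌋ = $22,863. Book value $141,751.
Year 6: ⌊$141,751 × 125%/9⌋ = $19,687. Book value $122,064.
Year 7: ⌊$122,064 × 125%/9⌋ = $16,953. Book value $105,111.
Year 8: ⌊$105,111 × 125%/9⌋ = $14,598. Book value $90,513.
Year 9 (final): $90,513 − $13,300 = $77,213. Book value $13,300.

$77,213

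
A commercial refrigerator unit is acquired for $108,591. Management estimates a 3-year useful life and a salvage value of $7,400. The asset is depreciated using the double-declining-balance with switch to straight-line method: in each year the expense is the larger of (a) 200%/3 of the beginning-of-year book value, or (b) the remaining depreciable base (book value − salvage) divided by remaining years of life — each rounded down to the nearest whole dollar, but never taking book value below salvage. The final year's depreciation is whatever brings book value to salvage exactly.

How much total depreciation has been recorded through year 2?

$96,525

Depreciable base = $108,591 − $7,400 = $101,191.
Year 1: DB = ⌊$108,591 × 200%/3⌋ = $72,394; SL = ⌊$101,191/3⌋ = $33,730 → take DB $72,394. Book value $36,197.
Year 2: DB = ⌊$36,197 × 200%/3⌋ = $24,131; SL = ⌊$28,797/2⌋ = $14,398 → take DB $24,131. Book value $12,066.
Accumulated through year 2 = $108,591 − $12,066 = $96,525.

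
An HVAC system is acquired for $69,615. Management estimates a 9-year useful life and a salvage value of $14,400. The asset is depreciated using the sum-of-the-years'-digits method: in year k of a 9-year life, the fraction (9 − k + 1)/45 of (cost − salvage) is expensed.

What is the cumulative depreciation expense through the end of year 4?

Depreciable base = $69,615 − $14,400 = $55,215.
Sum of the years' digits = 9+8+7+6+5+4+3+2+1 = 45.
Year 1: $55,215 × 9/45 = $11,043. Book value $58,572.
Year 2: $55,215 × 8/45 = $9,816. Book value $48,756.
Year 3: $55,215 × 7/45 = $8,589. Book value $40,167.
Year 4: $55,215 × 6/45 = $7,362. Book value $32,805.
Accumulated through year 4 = $69,615 − $32,805 = $36,810.

$36,810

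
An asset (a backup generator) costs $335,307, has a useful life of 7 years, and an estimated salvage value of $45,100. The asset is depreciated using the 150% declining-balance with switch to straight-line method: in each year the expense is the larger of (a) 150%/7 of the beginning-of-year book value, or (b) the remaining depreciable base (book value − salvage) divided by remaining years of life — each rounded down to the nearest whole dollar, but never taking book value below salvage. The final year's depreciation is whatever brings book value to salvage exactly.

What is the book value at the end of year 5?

Depreciable base = $335,307 − $45,100 = $290,207.
Year 1: DB = ⌊$335,307 × 150%/7⌋ = $71,851; SL = ⌊$290,207/7⌋ = $41,458 → take DB $71,851. Book value $263,456.
Year 2: DB = ⌊$263,456 × 150%/7⌋ = $56,454; SL = ⌊$218,356/6⌋ = $36,392 → take DB $56,454. Book value $207,002.
Year 3: DB = ⌊$207,002 × 150%/7⌋ = $44,357; SL = ⌊$161,902/5⌋ = $32,380 → take DB $44,357. Book value $162,645.
Year 4: DB = ⌊$162,645 × 150%/7⌋ = $34,852; SL = ⌊$117,545/4⌋ = $29,386 → take DB $34,852. Book value $127,793.
Year 5: DB = ⌊$127,793 × 150%/7⌋ = $27,384; SL = ⌊$82,693/3⌋ = $27,564 → take SL $27,564. Book value $100,229.

$100,229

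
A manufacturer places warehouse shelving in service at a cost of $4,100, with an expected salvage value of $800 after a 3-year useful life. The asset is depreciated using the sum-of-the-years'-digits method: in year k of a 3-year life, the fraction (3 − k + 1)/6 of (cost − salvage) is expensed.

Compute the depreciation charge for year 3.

Depreciable base = $4,100 − $800 = $3,300.
Sum of the years' digits = 3+2+1 = 6.
Year 1: $3,300 × 3/6 = $1,650. Book value $2,450.
Year 2: $3,300 × 2/6 = $1,100. Book value $1,350.
Year 3: $3,300 × 1/6 = $550. Book value $800.

$550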